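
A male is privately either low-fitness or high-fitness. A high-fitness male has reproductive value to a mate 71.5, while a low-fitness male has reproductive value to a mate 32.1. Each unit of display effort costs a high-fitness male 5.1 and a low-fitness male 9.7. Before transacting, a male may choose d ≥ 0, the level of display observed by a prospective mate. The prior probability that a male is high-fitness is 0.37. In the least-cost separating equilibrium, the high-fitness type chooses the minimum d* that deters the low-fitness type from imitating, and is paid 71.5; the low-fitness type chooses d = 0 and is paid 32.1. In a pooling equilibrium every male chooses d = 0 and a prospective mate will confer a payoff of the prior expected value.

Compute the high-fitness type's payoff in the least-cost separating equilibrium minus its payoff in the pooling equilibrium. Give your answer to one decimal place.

4.1

Least-cost separating signal: d* solves 32.1 = 71.5 − 9.7·d*, so d* = (71.5 − 32.1)/9.7 ≈ 4.0619.
High-fitness type's separating payoff: 71.5 − 5.1 × d* = 71.5 − 5.1 × (71.5 − 32.1)/9.7 = 71.5 − 200.94/9.7 ≈ 50.785.
Pooling payoff: 0.37 × 71.5 + 0.63 × 32.1 = 46.678.
Difference: 50.785 − 46.678 = 4.107, i.e. 4.1 to one decimal place.
The high-fitness type prefers to separate.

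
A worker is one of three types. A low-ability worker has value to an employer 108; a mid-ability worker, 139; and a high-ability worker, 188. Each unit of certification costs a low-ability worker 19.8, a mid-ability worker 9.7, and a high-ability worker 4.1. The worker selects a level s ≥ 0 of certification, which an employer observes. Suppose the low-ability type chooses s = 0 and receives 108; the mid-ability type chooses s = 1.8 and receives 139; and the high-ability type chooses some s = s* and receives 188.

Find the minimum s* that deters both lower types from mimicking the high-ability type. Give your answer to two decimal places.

6.85

Low-ability type (on-path payoff 108) won't mimic when 108 ≥ 188 − 19.8·s*, i.e. s* ≥ 4.04.
Mid-ability type (on-path payoff 139 − 9.7×1.8 = 121.54) won't mimic when 121.54 ≥ 188 − 9.7·s*, i.e. s* ≥ 6.85.
Both must hold, so s* = max(4.04, 6.85) = 6.85. The mid-ability type's constraint binds.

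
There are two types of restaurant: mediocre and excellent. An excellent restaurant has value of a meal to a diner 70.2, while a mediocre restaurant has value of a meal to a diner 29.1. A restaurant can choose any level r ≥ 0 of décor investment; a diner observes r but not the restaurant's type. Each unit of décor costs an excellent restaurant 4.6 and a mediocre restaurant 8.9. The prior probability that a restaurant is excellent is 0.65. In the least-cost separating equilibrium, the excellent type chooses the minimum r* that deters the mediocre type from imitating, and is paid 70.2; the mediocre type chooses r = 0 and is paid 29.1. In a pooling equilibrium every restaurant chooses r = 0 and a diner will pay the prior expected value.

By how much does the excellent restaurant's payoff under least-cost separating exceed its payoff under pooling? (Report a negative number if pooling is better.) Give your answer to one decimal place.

Least-cost separating signal: r* solves 29.1 = 70.2 − 8.9·r*, so r* = (70.2 − 29.1)/8.9 ≈ 4.6180.
Excellent type's separating payoff: 70.2 − 4.6 × r* = 70.2 − 4.6 × (70.2 − 29.1)/8.9 = 70.2 − 189.06/8.9 ≈ 48.957.
Pooling payoff: 0.65 × 70.2 + 0.35 × 29.1 = 55.815.
Difference: 48.957 − 55.815 = -6.858, i.e. -6.9 to one decimal place.
The excellent type would prefer the pooling outcome.

-6.9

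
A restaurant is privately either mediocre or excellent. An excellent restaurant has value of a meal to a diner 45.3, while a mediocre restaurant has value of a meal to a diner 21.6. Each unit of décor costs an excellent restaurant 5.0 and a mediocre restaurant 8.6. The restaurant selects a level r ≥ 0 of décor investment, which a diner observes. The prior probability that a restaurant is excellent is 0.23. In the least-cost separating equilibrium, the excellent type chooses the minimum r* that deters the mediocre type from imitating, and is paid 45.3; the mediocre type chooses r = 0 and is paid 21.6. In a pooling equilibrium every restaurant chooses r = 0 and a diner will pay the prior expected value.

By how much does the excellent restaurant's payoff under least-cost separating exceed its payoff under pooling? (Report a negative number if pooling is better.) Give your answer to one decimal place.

4.5

Least-cost separating signal: r* solves 21.6 = 45.3 − 8.6·r*, so r* = (45.3 − 21.6)/8.6 ≈ 2.7558.
Excellent type's separating payoff: 45.3 − 5.0 × r* = 45.3 − 5.0 × (45.3 − 21.6)/8.6 = 45.3 − 118.5/8.6 ≈ 31.521.
Pooling payoff: 0.23 × 45.3 + 0.77 × 21.6 = 27.051.
Difference: 31.521 − 27.051 = 4.47, i.e. 4.5 to one decimal place.
The excellent type prefers to separate.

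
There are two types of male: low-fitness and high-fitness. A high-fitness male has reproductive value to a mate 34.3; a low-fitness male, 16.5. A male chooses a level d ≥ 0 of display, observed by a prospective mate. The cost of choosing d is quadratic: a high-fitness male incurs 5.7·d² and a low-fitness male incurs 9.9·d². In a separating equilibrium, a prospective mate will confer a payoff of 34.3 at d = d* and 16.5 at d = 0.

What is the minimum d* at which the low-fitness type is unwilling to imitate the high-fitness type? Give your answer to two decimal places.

1.34

The low-fitness type at d = 0 receives 16.5; imitating at d* yields 34.3 − 9.9·d*².
Indifference: 16.5 = 34.3 − 9.9·d*², so d*² = (34.3 − 16.5) / 9.9 ≈ 1.7980.
d* = √1.7980 ≈ 1.34.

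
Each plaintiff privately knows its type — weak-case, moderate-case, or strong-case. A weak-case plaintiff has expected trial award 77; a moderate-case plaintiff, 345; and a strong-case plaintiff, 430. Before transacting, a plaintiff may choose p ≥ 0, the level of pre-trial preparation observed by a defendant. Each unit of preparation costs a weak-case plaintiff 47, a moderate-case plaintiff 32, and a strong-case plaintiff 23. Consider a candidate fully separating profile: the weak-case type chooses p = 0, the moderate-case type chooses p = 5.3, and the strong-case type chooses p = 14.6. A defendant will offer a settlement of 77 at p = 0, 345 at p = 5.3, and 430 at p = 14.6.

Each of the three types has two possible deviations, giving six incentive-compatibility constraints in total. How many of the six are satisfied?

Moderate-case (own payoff 345 − 32×5.3 = 175.4): to p=0 gives 77 → no gain ✓; to p=14.6 gives 430 − 32×14.6 = -37.2 → no gain ✓.
Weak-case (own payoff 77): to p=5.3 gives 345 − 47×5.3 = 95.9 → profitable ✗; to p=14.6 gives 430 − 47×14.6 = -256.2 → no gain ✓.
Strong-case (own payoff 430 − 23×14.6 = 94.2): to p=0 gives 77 → no gain ✓; to p=5.3 gives 345 − 23×5.3 = 223.1 → profitable ✗.
4 of the 6 constraints hold; not an equilibrium.

4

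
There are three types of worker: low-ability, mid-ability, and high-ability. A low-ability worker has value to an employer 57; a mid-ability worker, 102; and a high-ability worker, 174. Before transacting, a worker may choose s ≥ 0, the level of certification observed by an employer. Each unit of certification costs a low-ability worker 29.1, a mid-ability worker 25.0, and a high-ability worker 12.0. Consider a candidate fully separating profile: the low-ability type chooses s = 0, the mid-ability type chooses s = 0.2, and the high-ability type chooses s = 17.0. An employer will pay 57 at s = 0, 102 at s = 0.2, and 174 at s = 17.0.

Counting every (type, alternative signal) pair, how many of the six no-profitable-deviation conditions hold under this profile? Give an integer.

3

Low-ability (own payoff 57): to s=0.2 gives 102 − 29.1×0.2 = 96.18 → profitable ✗; to s=17.0 gives 174 − 29.1×17.0 = -320.7 → no gain ✓.
Mid-ability (own payoff 102 − 25.0×0.2 = 97): to s=0 gives 57 → no gain ✓; to s=17.0 gives 174 − 25.0×17.0 = -251 → no gain ✓.
High-ability (own payoff 174 − 12.0×17.0 = -30): to s=0 gives 57 → profitable ✗; to s=0.2 gives 102 − 12.0×0.2 = 99.6 → profitable ✗.
3 of the 6 constraints hold; not an equilibrium.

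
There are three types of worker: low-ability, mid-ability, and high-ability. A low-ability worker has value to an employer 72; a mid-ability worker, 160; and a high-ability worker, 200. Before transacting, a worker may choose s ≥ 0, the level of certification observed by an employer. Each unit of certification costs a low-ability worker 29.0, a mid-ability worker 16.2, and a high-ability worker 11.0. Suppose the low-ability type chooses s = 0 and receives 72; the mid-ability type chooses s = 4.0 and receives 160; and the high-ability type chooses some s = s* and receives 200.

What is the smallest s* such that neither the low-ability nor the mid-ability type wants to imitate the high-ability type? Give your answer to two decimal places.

6.47

Mid-ability type (on-path payoff 160 − 16.2×4.0 = 95.2) won't mimic when 95.2 ≥ 200 − 16.2·s*, i.e. s* ≥ 6.47.
Low-ability type (on-path payoff 72) won't mimic when 72 ≥ 200 − 29.0·s*, i.e. s* ≥ 4.41.
Both must hold, so s* = max(4.41, 6.47) = 6.47. The mid-ability type's constraint binds.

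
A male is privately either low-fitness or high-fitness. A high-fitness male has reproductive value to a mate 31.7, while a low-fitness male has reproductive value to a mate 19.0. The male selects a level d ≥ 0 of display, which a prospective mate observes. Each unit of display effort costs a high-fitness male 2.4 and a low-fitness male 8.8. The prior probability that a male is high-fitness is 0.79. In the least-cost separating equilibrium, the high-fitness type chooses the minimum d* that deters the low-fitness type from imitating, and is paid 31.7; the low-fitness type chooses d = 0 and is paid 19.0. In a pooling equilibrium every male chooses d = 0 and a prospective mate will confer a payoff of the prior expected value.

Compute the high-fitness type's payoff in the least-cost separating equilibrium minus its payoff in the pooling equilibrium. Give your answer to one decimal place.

-0.8

Least-cost separating signal: d* solves 19.0 = 31.7 − 8.8·d*, so d* = (31.7 − 19.0)/8.8 ≈ 1.4432.
High-fitness type's separating payoff: 31.7 − 2.4 × d* = 31.7 − 2.4 × (31.7 − 19.0)/8.8 = 31.7 − 30.48/8.8 ≈ 28.236.
Pooling payoff: 0.79 × 31.7 + 0.21 × 19.0 = 29.033.
Difference: 28.236 − 29.033 = -0.797, i.e. -0.8 to one decimal place.
The high-fitness type would prefer the pooling outcome.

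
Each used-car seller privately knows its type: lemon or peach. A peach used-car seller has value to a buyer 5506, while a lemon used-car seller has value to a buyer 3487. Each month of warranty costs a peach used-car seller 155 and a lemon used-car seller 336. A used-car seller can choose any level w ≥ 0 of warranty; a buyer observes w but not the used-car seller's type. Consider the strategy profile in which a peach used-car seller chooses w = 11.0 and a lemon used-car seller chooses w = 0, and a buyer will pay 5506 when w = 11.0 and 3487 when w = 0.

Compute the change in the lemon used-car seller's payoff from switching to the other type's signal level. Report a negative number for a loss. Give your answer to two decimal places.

Playing w = 0 the lemon used-car seller receives 3487.
Deviating to w = 11.0 brings payment 5506 at cost 336 × 11.0 = 3696, netting 1810.
Gain from deviating: 1810 − 3487 = -1677.00.
The gain is negative, so the lemon type's incentive-compatibility constraint is satisfied.

-1677.00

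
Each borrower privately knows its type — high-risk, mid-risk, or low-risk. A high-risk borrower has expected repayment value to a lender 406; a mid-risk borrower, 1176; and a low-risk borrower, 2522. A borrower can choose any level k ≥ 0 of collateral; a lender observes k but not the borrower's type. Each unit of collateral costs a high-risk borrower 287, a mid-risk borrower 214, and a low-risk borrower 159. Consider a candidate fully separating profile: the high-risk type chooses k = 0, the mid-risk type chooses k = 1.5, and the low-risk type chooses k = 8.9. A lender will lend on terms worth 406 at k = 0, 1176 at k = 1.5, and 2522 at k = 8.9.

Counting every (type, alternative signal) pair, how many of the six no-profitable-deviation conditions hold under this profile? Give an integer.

High-risk (own payoff 406): to k=1.5 gives 1176 − 287×1.5 = 745.5 → profitable ✗; to k=8.9 gives 2522 − 287×8.9 = -32.3 → no gain ✓.
Mid-risk (own payoff 1176 − 214×1.5 = 855): to k=0 gives 406 → no gain ✓; to k=8.9 gives 2522 − 214×8.9 = 617.4 → no gain ✓.
Low-risk (own payoff 2522 − 159×8.9 = 1106.9): to k=0 gives 406 → no gain ✓; to k=1.5 gives 1176 − 159×1.5 = 937.5 → no gain ✓.
5 of the 6 constraints hold; not an equilibrium.

5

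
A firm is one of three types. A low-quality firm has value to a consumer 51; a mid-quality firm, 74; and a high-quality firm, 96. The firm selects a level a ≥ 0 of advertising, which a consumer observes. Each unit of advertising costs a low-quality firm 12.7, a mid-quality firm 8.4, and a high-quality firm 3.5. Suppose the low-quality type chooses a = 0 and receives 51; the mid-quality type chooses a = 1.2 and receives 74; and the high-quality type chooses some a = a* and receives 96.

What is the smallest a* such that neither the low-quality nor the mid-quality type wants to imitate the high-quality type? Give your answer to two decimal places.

3.82

Low-quality type (on-path payoff 51) won't mimic when 51 ≥ 96 − 12.7·a*, i.e. a* ≥ 3.54.
Mid-quality type (on-path payoff 74 − 8.4×1.2 = 63.92) won't mimic when 63.92 ≥ 96 − 8.4·a*, i.e. a* ≥ 3.82.
Both must hold, so a* = max(3.54, 3.82) = 3.82. The mid-quality type's constraint binds.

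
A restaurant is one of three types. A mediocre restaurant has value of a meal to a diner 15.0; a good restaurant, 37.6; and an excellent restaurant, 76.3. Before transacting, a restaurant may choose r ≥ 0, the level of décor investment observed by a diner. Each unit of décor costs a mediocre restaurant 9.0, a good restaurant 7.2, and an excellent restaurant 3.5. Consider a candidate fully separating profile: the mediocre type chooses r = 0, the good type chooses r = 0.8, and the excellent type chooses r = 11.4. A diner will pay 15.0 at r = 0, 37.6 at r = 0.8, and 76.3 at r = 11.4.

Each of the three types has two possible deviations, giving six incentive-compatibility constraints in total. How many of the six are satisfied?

5

Good (own payoff 37.6 − 7.2×0.8 = 31.84): to r=0 gives 15.0 → no gain ✓; to r=11.4 gives 76.3 − 7.2×11.4 = -5.78 → no gain ✓.
Excellent (own payoff 76.3 − 3.5×11.4 = 36.4): to r=0 gives 15.0 → no gain ✓; to r=0.8 gives 37.6 − 3.5×0.8 = 34.8 → no gain ✓.
Mediocre (own payoff 15.0): to r=0.8 gives 37.6 − 9.0×0.8 = 30.4 → profitable ✗; to r=11.4 gives 76.3 − 9.0×11.4 = -26.3 → no gain ✓.
5 of the 6 constraints hold; not an equilibrium.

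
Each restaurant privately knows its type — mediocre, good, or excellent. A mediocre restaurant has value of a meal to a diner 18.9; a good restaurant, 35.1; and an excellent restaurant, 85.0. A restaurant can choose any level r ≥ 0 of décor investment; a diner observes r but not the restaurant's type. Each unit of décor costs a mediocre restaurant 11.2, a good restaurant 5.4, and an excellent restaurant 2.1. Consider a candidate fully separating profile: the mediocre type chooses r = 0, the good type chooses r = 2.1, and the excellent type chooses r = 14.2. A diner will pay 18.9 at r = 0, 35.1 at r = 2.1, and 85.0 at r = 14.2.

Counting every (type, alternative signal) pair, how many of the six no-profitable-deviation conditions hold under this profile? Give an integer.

6

Good (own payoff 35.1 − 5.4×2.1 = 23.76): to r=0 gives 18.9 → no gain ✓; to r=14.2 gives 85.0 − 5.4×14.2 = 8.32 → no gain ✓.
Mediocre (own payoff 18.9): to r=2.1 gives 35.1 − 11.2×2.1 = 11.58 → no gain ✓; to r=14.2 gives 85.0 − 11.2×14.2 = -74.04 → no gain ✓.
Excellent (own payoff 85.0 − 2.1×14.2 = 55.18): to r=0 gives 18.9 → no gain ✓; to r=2.1 gives 35.1 − 2.1×2.1 = 30.69 → no gain ✓.
6 of the 6 constraints hold; this profile is a separating equilibrium.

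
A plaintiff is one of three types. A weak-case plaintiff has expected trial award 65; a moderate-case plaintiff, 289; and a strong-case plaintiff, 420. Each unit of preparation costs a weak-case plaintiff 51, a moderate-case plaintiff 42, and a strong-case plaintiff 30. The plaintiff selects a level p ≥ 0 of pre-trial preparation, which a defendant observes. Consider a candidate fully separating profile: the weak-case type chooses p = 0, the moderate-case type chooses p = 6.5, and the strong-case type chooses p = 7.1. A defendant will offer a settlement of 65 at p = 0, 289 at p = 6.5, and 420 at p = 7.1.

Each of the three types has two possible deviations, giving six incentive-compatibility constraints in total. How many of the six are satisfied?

4

Moderate-case (own payoff 289 − 42×6.5 = 16): to p=0 gives 65 → profitable ✗; to p=7.1 gives 420 − 42×7.1 = 121.8 → profitable ✗.
Weak-case (own payoff 65): to p=6.5 gives 289 − 51×6.5 = -42.5 → no gain ✓; to p=7.1 gives 420 − 51×7.1 = 57.9 → no gain ✓.
Strong-case (own payoff 420 − 30×7.1 = 207): to p=0 gives 65 → no gain ✓; to p=6.5 gives 289 − 30×6.5 = 94 → no gain ✓.
4 of the 6 constraints hold; not an equilibrium.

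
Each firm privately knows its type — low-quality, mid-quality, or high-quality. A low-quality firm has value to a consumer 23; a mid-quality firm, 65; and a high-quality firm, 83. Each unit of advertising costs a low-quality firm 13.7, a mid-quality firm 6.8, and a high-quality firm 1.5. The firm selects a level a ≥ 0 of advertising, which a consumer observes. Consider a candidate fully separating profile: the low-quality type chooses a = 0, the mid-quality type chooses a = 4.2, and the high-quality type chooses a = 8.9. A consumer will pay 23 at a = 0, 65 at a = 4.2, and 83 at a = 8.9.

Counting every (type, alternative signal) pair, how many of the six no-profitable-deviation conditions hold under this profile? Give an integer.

Low-quality (own payoff 23): to a=4.2 gives 65 − 13.7×4.2 = 7.46 → no gain ✓; to a=8.9 gives 83 − 13.7×8.9 = -38.93 → no gain ✓.
High-quality (own payoff 83 − 1.5×8.9 = 69.65): to a=0 gives 23 → no gain ✓; to a=4.2 gives 65 − 1.5×4.2 = 58.7 → no gain ✓.
Mid-quality (own payoff 65 − 6.8×4.2 = 36.44): to a=0 gives 23 → no gain ✓; to a=8.9 gives 83 − 6.8×8.9 = 22.48 → no gain ✓.
6 of the 6 constraints hold; this profile is a separating equilibrium.

6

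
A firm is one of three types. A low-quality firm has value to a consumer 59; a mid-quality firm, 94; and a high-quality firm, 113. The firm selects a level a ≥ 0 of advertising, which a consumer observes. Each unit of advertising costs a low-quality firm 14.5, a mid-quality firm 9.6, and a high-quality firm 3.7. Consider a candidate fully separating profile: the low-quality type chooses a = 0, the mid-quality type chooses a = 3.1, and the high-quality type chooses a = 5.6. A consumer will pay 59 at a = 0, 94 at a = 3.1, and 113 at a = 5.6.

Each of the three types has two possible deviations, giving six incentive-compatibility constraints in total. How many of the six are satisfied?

Low-quality (own payoff 59): to a=3.1 gives 94 − 14.5×3.1 = 49.05 → no gain ✓; to a=5.6 gives 113 − 14.5×5.6 = 31.8 → no gain ✓.
High-quality (own payoff 113 − 3.7×5.6 = 92.28): to a=0 gives 59 → no gain ✓; to a=3.1 gives 94 − 3.7×3.1 = 82.53 → no gain ✓.
Mid-quality (own payoff 94 − 9.6×3.1 = 64.24): to a=0 gives 59 → no gain ✓; to a=5.6 gives 113 − 9.6×5.6 = 59.24 → no gain ✓.
6 of the 6 constraints hold; this profile is a separating equilibrium.

6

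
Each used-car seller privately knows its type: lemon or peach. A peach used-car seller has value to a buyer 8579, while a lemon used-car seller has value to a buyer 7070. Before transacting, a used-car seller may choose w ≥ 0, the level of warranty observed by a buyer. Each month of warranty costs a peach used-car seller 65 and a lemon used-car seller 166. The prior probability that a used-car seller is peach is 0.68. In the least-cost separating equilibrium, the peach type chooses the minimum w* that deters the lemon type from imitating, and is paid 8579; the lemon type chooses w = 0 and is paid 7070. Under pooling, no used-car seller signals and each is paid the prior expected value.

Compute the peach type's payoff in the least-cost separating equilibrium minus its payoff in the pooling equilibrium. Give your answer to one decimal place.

Least-cost separating signal: w* solves 7070 = 8579 − 166·w*, so w* = (8579 − 7070)/166 ≈ 9.0904.
Peach type's separating payoff: 8579 − 65 × w* = 8579 − 65 × (8579 − 7070)/166 = 8579 − 98085/166 ≈ 7988.127.
Pooling payoff: 0.68 × 8579 + 0.32 × 7070 = 8096.12.
Difference: 7988.127 − 8096.12 = -107.993, i.e. -108.0 to one decimal place.
The peach type would prefer the pooling outcome.

-108.0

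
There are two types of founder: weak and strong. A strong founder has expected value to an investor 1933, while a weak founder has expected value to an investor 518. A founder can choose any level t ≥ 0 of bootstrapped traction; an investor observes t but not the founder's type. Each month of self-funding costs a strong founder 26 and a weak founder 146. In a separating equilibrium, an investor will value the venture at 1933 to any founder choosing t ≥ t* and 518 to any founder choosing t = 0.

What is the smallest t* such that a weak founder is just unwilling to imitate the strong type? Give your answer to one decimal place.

A weak founder choosing t = 0 receives 518.
Imitating at t* instead would pay 1933 at cost 146·t*, netting 1933 − 146·t*.
Indifference: 518 = 1933 − 146·t*, so t* = (1933 − 518) / 146 ≈ 9.7.
This is the weak type's binding incentive-compatibility constraint; any t ≥ 9.7 sustains separation on that side.

9.7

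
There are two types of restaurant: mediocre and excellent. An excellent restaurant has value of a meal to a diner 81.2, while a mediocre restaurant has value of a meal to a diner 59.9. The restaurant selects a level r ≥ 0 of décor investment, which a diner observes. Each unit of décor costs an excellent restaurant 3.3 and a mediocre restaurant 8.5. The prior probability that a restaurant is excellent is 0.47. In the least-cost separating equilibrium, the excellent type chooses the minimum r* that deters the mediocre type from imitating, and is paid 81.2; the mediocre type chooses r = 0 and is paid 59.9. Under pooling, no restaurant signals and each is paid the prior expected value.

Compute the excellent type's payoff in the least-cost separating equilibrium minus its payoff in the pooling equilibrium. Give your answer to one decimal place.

3.0

Least-cost separating signal: r* solves 59.9 = 81.2 − 8.5·r*, so r* = (81.2 − 59.9)/8.5 ≈ 2.5059.
Excellent type's separating payoff: 81.2 − 3.3 × r* = 81.2 − 3.3 × (81.2 − 59.9)/8.5 = 81.2 − 70.29/8.5 ≈ 72.931.
Pooling payoff: 0.47 × 81.2 + 0.53 × 59.9 = 69.911.
Difference: 72.931 − 69.911 = 3.02, i.e. 3.0 to one decimal place.
The excellent type prefers to separate.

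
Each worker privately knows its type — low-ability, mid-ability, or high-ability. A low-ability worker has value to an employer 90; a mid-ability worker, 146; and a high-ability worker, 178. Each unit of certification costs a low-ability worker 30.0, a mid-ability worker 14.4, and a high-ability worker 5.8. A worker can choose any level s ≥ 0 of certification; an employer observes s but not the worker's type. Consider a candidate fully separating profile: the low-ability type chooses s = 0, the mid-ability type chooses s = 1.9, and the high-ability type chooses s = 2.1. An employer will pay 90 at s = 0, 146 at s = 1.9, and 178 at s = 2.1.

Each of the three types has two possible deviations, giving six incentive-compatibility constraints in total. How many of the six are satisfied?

4

Mid-ability (own payoff 146 − 14.4×1.9 = 118.64): to s=0 gives 90 → no gain ✓; to s=2.1 gives 178 − 14.4×2.1 = 147.76 → profitable ✗.
Low-ability (own payoff 90): to s=1.9 gives 146 − 30.0×1.9 = 89 → no gain ✓; to s=2.1 gives 178 − 30.0×2.1 = 115 → profitable ✗.
High-ability (own payoff 178 − 5.8×2.1 = 165.82): to s=0 gives 90 → no gain ✓; to s=1.9 gives 146 − 5.8×1.9 = 134.98 → no gain ✓.
4 of the 6 constraints hold; not an equilibrium.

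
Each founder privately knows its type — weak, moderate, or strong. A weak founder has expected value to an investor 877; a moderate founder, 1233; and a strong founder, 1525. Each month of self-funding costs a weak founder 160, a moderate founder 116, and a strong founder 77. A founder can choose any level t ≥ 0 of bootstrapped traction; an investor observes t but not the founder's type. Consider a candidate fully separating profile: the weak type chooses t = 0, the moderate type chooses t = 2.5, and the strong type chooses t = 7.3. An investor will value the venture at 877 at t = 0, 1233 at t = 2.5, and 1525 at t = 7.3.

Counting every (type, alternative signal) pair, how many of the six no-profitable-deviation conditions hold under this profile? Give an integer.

5

Weak (own payoff 877): to t=2.5 gives 1233 − 160×2.5 = 833 → no gain ✓; to t=7.3 gives 1525 − 160×7.3 = 357 → no gain ✓.
Strong (own payoff 1525 − 77×7.3 = 962.9): to t=0 gives 877 → no gain ✓; to t=2.5 gives 1233 − 77×2.5 = 1040.5 → profitable ✗.
Moderate (own payoff 1233 − 116×2.5 = 943): to t=0 gives 877 → no gain ✓; to t=7.3 gives 1525 − 116×7.3 = 678.2 → no gain ✓.
5 of the 6 constraints hold; not an equilibrium.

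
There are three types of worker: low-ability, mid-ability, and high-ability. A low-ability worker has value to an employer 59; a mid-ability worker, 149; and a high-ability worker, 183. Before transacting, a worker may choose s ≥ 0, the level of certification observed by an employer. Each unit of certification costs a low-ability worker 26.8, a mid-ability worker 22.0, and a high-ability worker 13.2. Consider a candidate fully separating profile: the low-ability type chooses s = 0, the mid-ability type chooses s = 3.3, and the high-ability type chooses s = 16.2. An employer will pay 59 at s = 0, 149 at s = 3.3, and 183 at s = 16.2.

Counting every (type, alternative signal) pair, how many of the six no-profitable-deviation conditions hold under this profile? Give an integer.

3

Low-ability (own payoff 59): to s=3.3 gives 149 − 26.8×3.3 = 60.56 → profitable ✗; to s=16.2 gives 183 − 26.8×16.2 = -251.16 → no gain ✓.
Mid-ability (own payoff 149 − 22.0×3.3 = 76.4): to s=0 gives 59 → no gain ✓; to s=16.2 gives 183 − 22.0×16.2 = -173.4 → no gain ✓.
High-ability (own payoff 183 − 13.2×16.2 = -30.84): to s=0 gives 59 → profitable ✗; to s=3.3 gives 149 − 13.2×3.3 = 105.44 → profitable ✗.
3 of the 6 constraints hold; not an equilibrium.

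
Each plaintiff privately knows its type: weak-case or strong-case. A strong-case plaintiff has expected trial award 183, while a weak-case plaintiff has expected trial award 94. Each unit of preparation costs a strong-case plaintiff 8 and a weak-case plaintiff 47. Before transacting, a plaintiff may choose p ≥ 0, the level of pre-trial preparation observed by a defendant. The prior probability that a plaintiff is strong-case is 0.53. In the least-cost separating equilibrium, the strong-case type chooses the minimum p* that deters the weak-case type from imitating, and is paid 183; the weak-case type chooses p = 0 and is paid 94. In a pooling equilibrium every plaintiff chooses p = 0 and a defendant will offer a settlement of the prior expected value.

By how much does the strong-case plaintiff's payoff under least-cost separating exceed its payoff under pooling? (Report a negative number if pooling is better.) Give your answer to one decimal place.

26.7

Least-cost separating signal: p* solves 94 = 183 − 47·p*, so p* = (183 − 94)/47 ≈ 1.8936.
Strong-case type's separating payoff: 183 − 8 × p* = 183 − 8 × (183 − 94)/47 = 183 − 712/47 ≈ 167.851.
Pooling payoff: 0.53 × 183 + 0.47 × 94 = 141.17.
Difference: 167.851 − 141.17 = 26.681, i.e. 26.7 to one decimal place.
The strong-case type prefers to separate.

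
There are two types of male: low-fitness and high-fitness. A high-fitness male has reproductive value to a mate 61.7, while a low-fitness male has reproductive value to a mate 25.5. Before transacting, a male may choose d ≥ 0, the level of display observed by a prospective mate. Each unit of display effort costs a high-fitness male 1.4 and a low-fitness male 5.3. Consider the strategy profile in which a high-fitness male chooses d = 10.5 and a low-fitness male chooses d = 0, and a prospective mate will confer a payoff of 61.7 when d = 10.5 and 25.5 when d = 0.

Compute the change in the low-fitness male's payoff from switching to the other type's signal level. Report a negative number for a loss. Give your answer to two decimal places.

-19.45

Playing d = 0 the low-fitness male receives 25.5.
Deviating to d = 10.5 brings payment 61.7 at cost 5.3 × 10.5 = 55.65, netting 6.05.
Gain from deviating: 6.05 − 25.5 = -19.45.
The gain is negative, so the low-fitness type's incentive-compatibility constraint is satisfied.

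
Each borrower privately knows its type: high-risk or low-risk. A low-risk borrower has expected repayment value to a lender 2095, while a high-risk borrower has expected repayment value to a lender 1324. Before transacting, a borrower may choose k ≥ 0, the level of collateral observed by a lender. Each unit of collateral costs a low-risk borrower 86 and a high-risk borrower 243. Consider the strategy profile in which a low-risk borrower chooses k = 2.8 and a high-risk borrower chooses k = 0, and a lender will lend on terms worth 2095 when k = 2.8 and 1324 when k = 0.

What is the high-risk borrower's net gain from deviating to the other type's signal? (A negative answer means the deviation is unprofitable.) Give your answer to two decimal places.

90.60

Playing k = 0 the high-risk borrower receives 1324.
Deviating to k = 2.8 brings payment 2095 at cost 243 × 2.8 = 680.4, netting 1414.6.
Gain from deviating: 1414.6 − 1324 = 90.60.
The gain is positive, so the high-risk type's incentive-compatibility constraint is violated — this profile is not a separating equilibrium.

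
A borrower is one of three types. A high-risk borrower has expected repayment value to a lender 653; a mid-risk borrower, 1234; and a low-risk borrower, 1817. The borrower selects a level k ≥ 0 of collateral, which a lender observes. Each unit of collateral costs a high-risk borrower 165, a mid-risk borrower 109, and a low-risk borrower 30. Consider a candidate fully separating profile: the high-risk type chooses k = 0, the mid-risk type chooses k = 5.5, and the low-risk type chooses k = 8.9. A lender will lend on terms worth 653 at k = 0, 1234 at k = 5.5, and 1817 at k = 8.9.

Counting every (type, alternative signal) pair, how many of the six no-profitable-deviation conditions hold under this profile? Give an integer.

4

Mid-risk (own payoff 1234 − 109×5.5 = 634.5): to k=0 gives 653 → profitable ✗; to k=8.9 gives 1817 − 109×8.9 = 846.9 → profitable ✗.
Low-risk (own payoff 1817 − 30×8.9 = 1550): to k=0 gives 653 → no gain ✓; to k=5.5 gives 1234 − 30×5.5 = 1069 → no gain ✓.
High-risk (own payoff 653): to k=5.5 gives 1234 − 165×5.5 = 326.5 → no gain ✓; to k=8.9 gives 1817 − 165×8.9 = 348.5 → no gain ✓.
4 of the 6 constraints hold; not an equilibrium.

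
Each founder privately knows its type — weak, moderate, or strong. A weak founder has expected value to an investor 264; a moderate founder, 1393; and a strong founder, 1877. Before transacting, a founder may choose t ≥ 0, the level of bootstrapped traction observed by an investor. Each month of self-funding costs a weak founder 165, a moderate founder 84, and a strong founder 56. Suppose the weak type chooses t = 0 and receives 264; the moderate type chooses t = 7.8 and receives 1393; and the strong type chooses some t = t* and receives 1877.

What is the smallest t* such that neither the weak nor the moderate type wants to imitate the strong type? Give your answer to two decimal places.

Moderate type (on-path payoff 1393 − 84×7.8 = 737.8) won't mimic when 737.8 ≥ 1877 − 84·t*, i.e. t* ≥ 13.56.
Weak type (on-path payoff 264) won't mimic when 264 ≥ 1877 − 165·t*, i.e. t* ≥ 9.78.
Both must hold, so t* = max(9.78, 13.56) = 13.56. The moderate type's constraint binds.

13.56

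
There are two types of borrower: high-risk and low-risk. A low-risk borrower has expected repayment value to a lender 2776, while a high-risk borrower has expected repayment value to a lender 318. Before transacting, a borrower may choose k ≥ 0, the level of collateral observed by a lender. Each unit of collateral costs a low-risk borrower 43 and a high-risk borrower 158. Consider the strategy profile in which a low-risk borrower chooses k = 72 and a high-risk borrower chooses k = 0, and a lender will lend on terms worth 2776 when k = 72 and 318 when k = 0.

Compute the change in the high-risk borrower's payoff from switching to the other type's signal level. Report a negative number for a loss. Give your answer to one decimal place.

-8918.0

Playing k = 0 the high-risk borrower receives 318.
Deviating to k = 72 brings payment 2776 at cost 158 × 72 = 11376, netting -8600.
Gain from deviating: -8600 − 318 = -8918.0.
The gain is negative, so the high-risk type's incentive-compatibility constraint is satisfied.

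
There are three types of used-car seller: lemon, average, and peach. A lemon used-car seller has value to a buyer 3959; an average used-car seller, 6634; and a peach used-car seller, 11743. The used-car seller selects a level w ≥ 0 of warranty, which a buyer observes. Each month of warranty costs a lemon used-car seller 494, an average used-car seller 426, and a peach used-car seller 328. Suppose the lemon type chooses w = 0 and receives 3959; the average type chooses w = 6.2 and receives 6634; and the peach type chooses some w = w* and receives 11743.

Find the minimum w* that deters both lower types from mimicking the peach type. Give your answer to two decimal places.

Average type (on-path payoff 6634 − 426×6.2 = 3992.8) won't mimic when 3992.8 ≥ 11743 − 426·w*, i.e. w* ≥ 18.19.
Lemon type (on-path payoff 3959) won't mimic when 3959 ≥ 11743 − 494·w*, i.e. w* ≥ 15.76.
Both must hold, so w* = max(15.76, 18.19) = 18.19. The average type's constraint binds.

18.19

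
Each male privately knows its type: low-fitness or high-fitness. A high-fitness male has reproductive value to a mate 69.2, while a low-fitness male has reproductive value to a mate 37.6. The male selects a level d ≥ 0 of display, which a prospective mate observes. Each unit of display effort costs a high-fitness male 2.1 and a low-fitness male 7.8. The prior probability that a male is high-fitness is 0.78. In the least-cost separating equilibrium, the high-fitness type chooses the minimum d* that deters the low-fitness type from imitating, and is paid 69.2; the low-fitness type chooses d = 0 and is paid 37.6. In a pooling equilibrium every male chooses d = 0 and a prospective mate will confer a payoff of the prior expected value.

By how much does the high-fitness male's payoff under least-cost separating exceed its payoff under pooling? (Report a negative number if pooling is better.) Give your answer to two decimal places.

-1.56

Least-cost separating signal: d* solves 37.6 = 69.2 − 7.8·d*, so d* = (69.2 − 37.6)/7.8 ≈ 4.0513.
High-fitness type's separating payoff: 69.2 − 2.1 × d* = 69.2 − 2.1 × (69.2 − 37.6)/7.8 = 69.2 − 66.36/7.8 ≈ 60.6923.
Pooling payoff: 0.78 × 69.2 + 0.22 × 37.6 = 62.248.
Difference: 60.6923 − 62.248 = -1.5557, i.e. -1.56 to two decimal places.
The high-fitness type would prefer the pooling outcome.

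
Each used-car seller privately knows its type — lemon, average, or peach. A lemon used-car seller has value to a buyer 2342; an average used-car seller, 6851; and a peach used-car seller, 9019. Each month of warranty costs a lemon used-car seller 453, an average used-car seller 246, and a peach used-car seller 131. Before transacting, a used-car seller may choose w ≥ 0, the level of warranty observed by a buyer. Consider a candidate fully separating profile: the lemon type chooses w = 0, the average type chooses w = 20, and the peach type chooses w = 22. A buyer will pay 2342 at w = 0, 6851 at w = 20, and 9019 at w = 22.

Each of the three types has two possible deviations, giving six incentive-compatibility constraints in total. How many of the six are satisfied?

4

Lemon (own payoff 2342): to w=20 gives 6851 − 453×20 = -2209 → no gain ✓; to w=22 gives 9019 − 453×22 = -947 → no gain ✓.
Peach (own payoff 9019 − 131×22 = 6137): to w=0 gives 2342 → no gain ✓; to w=20 gives 6851 − 131×20 = 4231 → no gain ✓.
Average (own payoff 6851 − 246×20 = 1931): to w=0 gives 2342 → profitable ✗; to w=22 gives 9019 − 246×22 = 3607 → profitable ✗.
4 of the 6 constraints hold; not an equilibrium.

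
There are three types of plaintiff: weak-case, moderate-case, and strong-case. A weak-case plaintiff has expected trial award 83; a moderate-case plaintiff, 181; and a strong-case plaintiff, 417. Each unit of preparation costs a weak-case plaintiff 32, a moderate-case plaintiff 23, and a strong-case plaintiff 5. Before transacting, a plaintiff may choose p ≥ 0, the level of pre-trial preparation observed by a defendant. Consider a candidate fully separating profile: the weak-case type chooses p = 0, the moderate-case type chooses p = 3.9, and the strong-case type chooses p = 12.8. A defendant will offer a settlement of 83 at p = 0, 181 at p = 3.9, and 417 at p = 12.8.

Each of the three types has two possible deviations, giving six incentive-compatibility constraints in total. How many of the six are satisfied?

Weak-case (own payoff 83): to p=3.9 gives 181 − 32×3.9 = 56.2 → no gain ✓; to p=12.8 gives 417 − 32×12.8 = 7.4 → no gain ✓.
Strong-case (own payoff 417 − 5×12.8 = 353): to p=0 gives 83 → no gain ✓; to p=3.9 gives 181 − 5×3.9 = 161.5 → no gain ✓.
Moderate-case (own payoff 181 − 23×3.9 = 91.3): to p=0 gives 83 → no gain ✓; to p=12.8 gives 417 − 23×12.8 = 122.6 → profitable ✗.
5 of the 6 constraints hold; not an equilibrium.

5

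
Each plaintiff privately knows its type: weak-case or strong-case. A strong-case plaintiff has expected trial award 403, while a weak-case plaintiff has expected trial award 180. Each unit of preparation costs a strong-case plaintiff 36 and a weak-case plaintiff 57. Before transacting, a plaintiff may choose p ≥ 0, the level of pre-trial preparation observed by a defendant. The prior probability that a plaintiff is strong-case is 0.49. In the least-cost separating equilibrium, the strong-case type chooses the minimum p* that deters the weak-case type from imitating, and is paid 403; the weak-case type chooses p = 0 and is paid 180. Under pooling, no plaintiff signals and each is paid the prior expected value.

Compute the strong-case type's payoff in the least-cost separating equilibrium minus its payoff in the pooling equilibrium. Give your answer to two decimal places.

Least-cost separating signal: p* solves 180 = 403 − 57·p*, so p* = (403 − 180)/57 ≈ 3.9123.
Strong-case type's separating payoff: 403 − 36 × p* = 403 − 36 × (403 − 180)/57 = 403 − 8028/57 ≈ 262.1579.
Pooling payoff: 0.49 × 403 + 0.51 × 180 = 289.27.
Difference: 262.1579 − 289.27 = -27.1121, i.e. -27.11 to two decimal places.
The strong-case type would prefer the pooling outcome.

-27.11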